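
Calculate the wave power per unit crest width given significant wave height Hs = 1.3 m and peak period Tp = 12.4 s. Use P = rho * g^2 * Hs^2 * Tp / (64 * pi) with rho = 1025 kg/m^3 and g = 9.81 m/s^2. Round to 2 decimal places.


Apply wave power formula:
  g^2 = 9.81^2 = 96.2361
  Hs^2 = 1.3^2 = 1.69
  Numerator = rho * g^2 * Hs^2 * Tp = 1025 * 96.2361 * 1.69 * 12.4 = 2067141.8
  Denominator = 64 * pi = 201.0619
  P = 2067141.8 / 201.0619 = 10281.12 W/m

10281.12


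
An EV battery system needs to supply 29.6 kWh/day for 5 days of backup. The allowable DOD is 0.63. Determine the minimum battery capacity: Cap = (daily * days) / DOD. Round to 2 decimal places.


Total energy needed = daily * days = 29.6 * 5 = 148.0 kWh
Account for depth of discharge:
  Cap = total_energy / DOD = 148.0 / 0.63
  Cap = 234.92 kWh

234.92


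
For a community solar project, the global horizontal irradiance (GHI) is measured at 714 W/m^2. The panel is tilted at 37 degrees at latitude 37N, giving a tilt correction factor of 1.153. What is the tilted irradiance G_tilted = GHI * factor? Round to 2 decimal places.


Identify the given values:
  GHI = 714 W/m^2, tilt correction factor = 1.153
Apply the formula G_tilted = GHI * factor:
  G_tilted = 714 * 1.153
  G_tilted = 823.24 W/m^2

823.24


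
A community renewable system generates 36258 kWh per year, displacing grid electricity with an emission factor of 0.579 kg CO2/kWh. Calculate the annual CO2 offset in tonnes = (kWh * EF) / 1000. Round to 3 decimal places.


CO2 offset in kg = generation * emission_factor
CO2 offset = 36258 * 0.579 = 20993.38 kg
Convert to tonnes:
  CO2 offset = 20993.38 / 1000 = 20.993 tonnes

20.993


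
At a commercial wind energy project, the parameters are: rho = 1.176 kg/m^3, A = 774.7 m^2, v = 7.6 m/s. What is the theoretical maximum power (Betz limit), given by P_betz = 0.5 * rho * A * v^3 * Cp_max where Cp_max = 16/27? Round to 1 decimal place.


The Betz coefficient Cp_max = 16/27 = 0.5926
v^3 = 7.6^3 = 438.976
P_betz = 0.5 * rho * A * v^3 * Cp_max
P_betz = 0.5 * 1.176 * 774.7 * 438.976 * 0.5926
P_betz = 118497.1 W

118497.1


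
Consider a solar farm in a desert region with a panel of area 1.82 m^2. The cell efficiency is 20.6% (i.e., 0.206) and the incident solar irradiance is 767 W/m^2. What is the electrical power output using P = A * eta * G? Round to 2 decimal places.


Use the solar power formula P = A * eta * G.
Given: A = 1.82 m^2, eta = 0.206, G = 767 W/m^2
P = 1.82 * 0.206 * 767
P = 287.56 W

287.56


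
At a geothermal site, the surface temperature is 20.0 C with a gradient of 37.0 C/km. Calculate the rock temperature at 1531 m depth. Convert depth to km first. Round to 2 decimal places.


Convert depth to km: 1531 / 1000 = 1.531 km
Temperature increase = gradient * depth_km = 37.0 * 1.531 = 56.65 C
Temperature at depth = T_surface + delta_T = 20.0 + 56.65
T = 76.65 C

76.65


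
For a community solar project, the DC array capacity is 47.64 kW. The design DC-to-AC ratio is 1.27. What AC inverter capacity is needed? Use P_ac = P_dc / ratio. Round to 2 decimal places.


The inverter AC capacity is determined by the DC/AC ratio.
Given: P_dc = 47.64 kW, DC/AC ratio = 1.27
P_ac = P_dc / ratio = 47.64 / 1.27
P_ac = 37.51 kW

37.51


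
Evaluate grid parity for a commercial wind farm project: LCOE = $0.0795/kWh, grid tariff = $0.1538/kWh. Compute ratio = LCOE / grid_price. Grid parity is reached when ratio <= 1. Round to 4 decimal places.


Compare LCOE to grid price:
  LCOE = $0.0795/kWh, Grid price = $0.1538/kWh
  Ratio = LCOE / grid_price = 0.0795 / 0.1538 = 0.5169
  Grid parity achieved (ratio <= 1)? yes

0.5169


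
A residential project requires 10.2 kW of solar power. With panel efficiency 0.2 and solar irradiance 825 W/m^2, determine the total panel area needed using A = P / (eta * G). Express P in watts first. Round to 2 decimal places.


Convert target power to watts: P = 10.2 * 1000 = 10200.0 W
Compute denominator: eta * G = 0.2 * 825 = 165.0
Required area A = P / (eta * G) = 10200.0 / 165.0
A = 61.82 m^2

61.82


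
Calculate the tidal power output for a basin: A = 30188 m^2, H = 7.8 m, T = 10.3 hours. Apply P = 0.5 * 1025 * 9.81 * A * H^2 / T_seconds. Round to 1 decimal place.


Convert period to seconds: T = 10.3 * 3600 = 37080.0 s
H^2 = 7.8^2 = 60.84
P = 0.5 * rho * g * A * H^2 / T
P = 0.5 * 1025 * 9.81 * 30188 * 60.84 / 37080.0
P = 249027.2 W

249027.2


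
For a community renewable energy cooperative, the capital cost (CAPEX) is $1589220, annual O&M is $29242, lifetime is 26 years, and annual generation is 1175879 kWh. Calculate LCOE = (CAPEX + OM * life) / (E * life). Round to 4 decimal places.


Total cost = CAPEX + OM * lifetime = 1589220 + 29242 * 26 = 1589220 + 760292 = 2349512
Total generation = annual * lifetime = 1175879 * 26 = 30572854 kWh
LCOE = 2349512 / 30572854
LCOE = 0.0768 $/kWh

0.0768


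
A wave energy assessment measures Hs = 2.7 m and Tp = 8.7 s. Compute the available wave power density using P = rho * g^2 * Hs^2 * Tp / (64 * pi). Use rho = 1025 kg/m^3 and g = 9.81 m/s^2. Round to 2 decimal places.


Apply wave power formula:
  g^2 = 9.81^2 = 96.2361
  Hs^2 = 2.7^2 = 7.29
  Numerator = rho * g^2 * Hs^2 * Tp = 1025 * 96.2361 * 7.29 * 8.7 = 6256171.72
  Denominator = 64 * pi = 201.0619
  P = 6256171.72 / 201.0619 = 31115.65 W/m

31115.65


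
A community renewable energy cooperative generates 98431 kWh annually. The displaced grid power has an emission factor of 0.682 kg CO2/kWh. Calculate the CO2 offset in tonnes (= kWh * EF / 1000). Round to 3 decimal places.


CO2 offset in kg = generation * emission_factor
CO2 offset = 98431 * 0.682 = 67129.94 kg
Convert to tonnes:
  CO2 offset = 67129.94 / 1000 = 67.130 tonnes

67.130


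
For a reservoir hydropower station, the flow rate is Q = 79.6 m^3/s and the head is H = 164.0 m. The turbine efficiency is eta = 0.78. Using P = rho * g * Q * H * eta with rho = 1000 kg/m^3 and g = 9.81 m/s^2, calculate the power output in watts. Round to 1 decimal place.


Apply the hydropower formula P = rho * g * Q * H * eta
rho * g = 1000 * 9.81 = 9810.0
P = 9810.0 * 79.6 * 164.0 * 0.78
P = 99889657.9 W

99889657.9


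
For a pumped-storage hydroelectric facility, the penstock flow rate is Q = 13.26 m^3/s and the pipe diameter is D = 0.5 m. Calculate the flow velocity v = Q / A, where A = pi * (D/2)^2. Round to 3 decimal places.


Compute pipe cross-sectional area:
  A = pi * (D/2)^2 = pi * (0.5/2)^2 = 0.1963 m^2
Calculate velocity:
  v = Q / A = 13.26 / 0.1963
  v = 67.533 m/s

67.533


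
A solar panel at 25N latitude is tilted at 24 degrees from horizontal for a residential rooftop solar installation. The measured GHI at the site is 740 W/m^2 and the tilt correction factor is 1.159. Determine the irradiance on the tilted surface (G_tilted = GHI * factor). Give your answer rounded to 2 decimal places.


Identify the given values:
  GHI = 740 W/m^2, tilt correction factor = 1.159
Apply the formula G_tilted = GHI * factor:
  G_tilted = 740 * 1.159
  G_tilted = 857.66 W/m^2

857.66


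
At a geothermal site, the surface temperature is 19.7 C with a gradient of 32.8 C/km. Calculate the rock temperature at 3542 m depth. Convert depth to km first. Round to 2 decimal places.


Convert depth to km: 3542 / 1000 = 3.542 km
Temperature increase = gradient * depth_km = 32.8 * 3.542 = 116.18 C
Temperature at depth = T_surface + delta_T = 19.7 + 116.18
T = 135.88 C

135.88


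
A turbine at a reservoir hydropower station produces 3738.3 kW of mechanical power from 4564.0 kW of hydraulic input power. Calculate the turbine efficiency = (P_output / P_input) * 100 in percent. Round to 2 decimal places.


Turbine efficiency = (output power / input power) * 100
eta = (3738.3 / 4564.0) * 100
eta = 81.91%

81.91


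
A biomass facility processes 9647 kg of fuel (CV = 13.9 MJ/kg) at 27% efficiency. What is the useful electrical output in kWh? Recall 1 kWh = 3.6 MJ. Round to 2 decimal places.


Total energy = mass * CV = 9647 * 13.9 = 134093.3 MJ
Useful energy = total * eta = 134093.3 * 0.27 = 36205.19 MJ
Convert to kWh: 36205.19 / 3.6
Useful energy = 10057.00 kWh

10057.00


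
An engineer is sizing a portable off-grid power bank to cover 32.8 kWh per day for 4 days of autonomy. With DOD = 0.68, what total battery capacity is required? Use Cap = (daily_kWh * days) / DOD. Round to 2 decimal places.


Total energy needed = daily * days = 32.8 * 4 = 131.2 kWh
Account for depth of discharge:
  Cap = total_energy / DOD = 131.2 / 0.68
  Cap = 192.94 kWh

192.94


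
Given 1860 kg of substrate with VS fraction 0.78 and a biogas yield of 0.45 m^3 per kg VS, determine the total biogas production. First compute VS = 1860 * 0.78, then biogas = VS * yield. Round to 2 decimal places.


Compute volatile solids:
  VS = mass * VS_fraction = 1860 * 0.78 = 1450.8 kg
Calculate biogas volume:
  Biogas = VS * specific_yield = 1450.8 * 0.45
  Biogas = 652.86 m^3

652.86


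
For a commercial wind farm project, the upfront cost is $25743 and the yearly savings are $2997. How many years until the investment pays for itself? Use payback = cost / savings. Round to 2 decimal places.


Simple payback period = initial cost / annual savings
Payback = 25743 / 2997
Payback = 8.59 years

8.59


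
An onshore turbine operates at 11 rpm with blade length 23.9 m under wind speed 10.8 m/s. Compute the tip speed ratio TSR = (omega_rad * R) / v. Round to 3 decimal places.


Convert rotational speed to rad/s:
  omega = 11 * 2 * pi / 60 = 1.1519 rad/s
Compute tip speed:
  v_tip = omega * R = 1.1519 * 23.9 = 27.531 m/s
Tip speed ratio:
  TSR = v_tip / v_wind = 27.531 / 10.8 = 2.549

2.549


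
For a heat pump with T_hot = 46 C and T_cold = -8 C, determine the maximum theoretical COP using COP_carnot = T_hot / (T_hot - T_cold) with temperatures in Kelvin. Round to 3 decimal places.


Convert to Kelvin:
  T_hot = 46 + 273.15 = 319.15 K
  T_cold = -8 + 273.15 = 265.15 K
Apply Carnot COP formula:
  COP = T_hot_K / (T_hot_K - T_cold_K) = 319.15 / 54.0
  COP = 5.910

5.910


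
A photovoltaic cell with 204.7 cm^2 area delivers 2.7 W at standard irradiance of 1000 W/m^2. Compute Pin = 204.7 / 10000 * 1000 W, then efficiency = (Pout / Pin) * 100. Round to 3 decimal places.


First compute the input power:
  Pin = area_cm2 / 10000 * G = 204.7 / 10000 * 1000 = 20.47 W
Then compute efficiency:
  Efficiency = (Pout / Pin) * 100 = (2.7 / 20.47) * 100
  Efficiency = 13.190%

13.190


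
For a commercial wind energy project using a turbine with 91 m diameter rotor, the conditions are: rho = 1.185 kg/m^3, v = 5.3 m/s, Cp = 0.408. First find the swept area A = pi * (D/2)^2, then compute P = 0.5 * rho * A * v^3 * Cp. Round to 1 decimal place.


Step 1 -- Compute swept area:
  A = pi * (D/2)^2 = pi * (91/2)^2 = 6503.88 m^2
Step 2 -- Apply wind power equation:
  P = 0.5 * rho * A * v^3 * Cp
  v^3 = 5.3^3 = 148.877
  P = 0.5 * 1.185 * 6503.88 * 148.877 * 0.408
  P = 234071.6 W

234071.6


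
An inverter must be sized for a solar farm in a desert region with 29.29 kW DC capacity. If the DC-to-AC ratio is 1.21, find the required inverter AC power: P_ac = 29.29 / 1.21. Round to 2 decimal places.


The inverter AC capacity is determined by the DC/AC ratio.
Given: P_dc = 29.29 kW, DC/AC ratio = 1.21
P_ac = P_dc / ratio = 29.29 / 1.21
P_ac = 24.21 kW

24.21


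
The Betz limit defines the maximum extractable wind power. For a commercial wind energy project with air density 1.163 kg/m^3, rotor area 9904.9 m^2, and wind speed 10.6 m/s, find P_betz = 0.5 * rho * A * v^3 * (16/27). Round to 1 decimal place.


The Betz coefficient Cp_max = 16/27 = 0.5926
v^3 = 10.6^3 = 1191.016
P_betz = 0.5 * rho * A * v^3 * Cp_max
P_betz = 0.5 * 1.163 * 9904.9 * 1191.016 * 0.5926
P_betz = 4065122.4 W

4065122.4


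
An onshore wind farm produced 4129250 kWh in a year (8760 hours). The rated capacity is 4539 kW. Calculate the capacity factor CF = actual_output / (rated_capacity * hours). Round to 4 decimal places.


Capacity factor = actual output / maximum possible output
Maximum possible = rated * hours = 4539 * 8760 = 39761640 kWh
CF = 4129250 / 39761640
CF = 0.1039

0.1039


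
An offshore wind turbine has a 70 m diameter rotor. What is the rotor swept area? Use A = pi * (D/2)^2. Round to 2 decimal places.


Compute the rotor radius:
  r = D / 2 = 70 / 2 = 35.0 m
Calculate swept area:
  A = pi * r^2 = pi * 35.0^2
  A = 3848.45 m^2

3848.45


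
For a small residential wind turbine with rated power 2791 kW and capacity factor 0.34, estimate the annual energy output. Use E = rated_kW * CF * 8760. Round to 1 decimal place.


Annual energy = rated_kW * capacity_factor * hours_per_year
Given: P_rated = 2791 kW, CF = 0.34, hours = 8760
E = 2791 * 0.34 * 8760
E = 8312714.4 kWh

8312714.4


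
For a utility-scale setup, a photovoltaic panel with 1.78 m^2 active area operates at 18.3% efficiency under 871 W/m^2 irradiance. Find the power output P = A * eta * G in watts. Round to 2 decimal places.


Use the solar power formula P = A * eta * G.
Given: A = 1.78 m^2, eta = 0.183, G = 871 W/m^2
P = 1.78 * 0.183 * 871
P = 283.72 W

283.72


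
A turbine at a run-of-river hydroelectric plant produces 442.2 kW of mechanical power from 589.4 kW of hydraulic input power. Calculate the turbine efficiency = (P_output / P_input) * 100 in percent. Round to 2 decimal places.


Turbine efficiency = (output power / input power) * 100
eta = (442.2 / 589.4) * 100
eta = 75.03%

75.03


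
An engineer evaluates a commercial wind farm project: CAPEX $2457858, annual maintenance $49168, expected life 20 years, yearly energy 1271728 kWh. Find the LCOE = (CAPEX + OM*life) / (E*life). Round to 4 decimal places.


Total cost = CAPEX + OM * lifetime = 2457858 + 49168 * 20 = 2457858 + 983360 = 3441218
Total generation = annual * lifetime = 1271728 * 20 = 25434560 kWh
LCOE = 3441218 / 25434560
LCOE = 0.1353 $/kWh

0.1353


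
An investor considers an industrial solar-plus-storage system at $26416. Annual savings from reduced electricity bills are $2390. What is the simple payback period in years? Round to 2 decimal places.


Simple payback period = initial cost / annual savings
Payback = 26416 / 2390
Payback = 11.05 years

11.05


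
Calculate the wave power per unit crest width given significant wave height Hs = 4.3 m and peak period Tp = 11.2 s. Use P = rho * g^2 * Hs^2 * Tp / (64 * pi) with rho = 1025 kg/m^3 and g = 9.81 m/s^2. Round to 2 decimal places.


Apply wave power formula:
  g^2 = 9.81^2 = 96.2361
  Hs^2 = 4.3^2 = 18.49
  Numerator = rho * g^2 * Hs^2 * Tp = 1025 * 96.2361 * 18.49 * 11.2 = 20427575.01
  Denominator = 64 * pi = 201.0619
  P = 20427575.01 / 201.0619 = 101598.42 W/m

101598.42


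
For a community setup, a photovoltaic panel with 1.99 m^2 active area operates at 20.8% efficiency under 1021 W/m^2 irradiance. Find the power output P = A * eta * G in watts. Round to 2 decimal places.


Use the solar power formula P = A * eta * G.
Given: A = 1.99 m^2, eta = 0.208, G = 1021 W/m^2
P = 1.99 * 0.208 * 1021
P = 422.61 W

422.61


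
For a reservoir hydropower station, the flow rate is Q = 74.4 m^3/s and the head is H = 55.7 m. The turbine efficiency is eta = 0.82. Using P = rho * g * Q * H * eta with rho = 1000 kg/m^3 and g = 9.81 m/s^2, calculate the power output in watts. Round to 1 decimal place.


Apply the hydropower formula P = rho * g * Q * H * eta
rho * g = 1000 * 9.81 = 9810.0
P = 9810.0 * 74.4 * 55.7 * 0.82
P = 33335808.3 W

33335808.3


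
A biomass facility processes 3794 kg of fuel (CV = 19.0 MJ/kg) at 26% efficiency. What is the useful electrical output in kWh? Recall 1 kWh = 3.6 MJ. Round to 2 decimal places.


Total energy = mass * CV = 3794 * 19.0 = 72086.0 MJ
Useful energy = total * eta = 72086.0 * 0.26 = 18742.36 MJ
Convert to kWh: 18742.36 / 3.6
Useful energy = 5206.21 kWh

5206.21


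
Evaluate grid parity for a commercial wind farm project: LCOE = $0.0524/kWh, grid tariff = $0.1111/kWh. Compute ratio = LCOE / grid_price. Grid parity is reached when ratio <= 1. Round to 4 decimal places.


Compare LCOE to grid price:
  LCOE = $0.0524/kWh, Grid price = $0.1111/kWh
  Ratio = LCOE / grid_price = 0.0524 / 0.1111 = 0.4716
  Grid parity achieved (ratio <= 1)? yes

0.4716


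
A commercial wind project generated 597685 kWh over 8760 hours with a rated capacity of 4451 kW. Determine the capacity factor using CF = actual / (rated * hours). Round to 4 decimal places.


Capacity factor = actual output / maximum possible output
Maximum possible = rated * hours = 4451 * 8760 = 38990760 kWh
CF = 597685 / 38990760
CF = 0.0153

0.0153


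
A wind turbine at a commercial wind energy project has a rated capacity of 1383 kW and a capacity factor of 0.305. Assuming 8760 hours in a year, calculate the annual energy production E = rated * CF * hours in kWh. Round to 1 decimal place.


Annual energy = rated_kW * capacity_factor * hours_per_year
Given: P_rated = 1383 kW, CF = 0.305, hours = 8760
E = 1383 * 0.305 * 8760
E = 3695099.4 kWh

3695099.4


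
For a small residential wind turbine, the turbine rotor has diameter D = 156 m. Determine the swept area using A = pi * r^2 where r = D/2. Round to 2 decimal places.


Compute the rotor radius:
  r = D / 2 = 156 / 2 = 78.0 m
Calculate swept area:
  A = pi * r^2 = pi * 78.0^2
  A = 19113.45 m^2

19113.45


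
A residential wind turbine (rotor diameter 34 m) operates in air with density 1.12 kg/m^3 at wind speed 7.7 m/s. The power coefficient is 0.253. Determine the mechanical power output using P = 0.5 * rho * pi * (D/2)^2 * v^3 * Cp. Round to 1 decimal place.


Step 1 -- Compute swept area:
  A = pi * (D/2)^2 = pi * (34/2)^2 = 907.92 m^2
Step 2 -- Apply wind power equation:
  P = 0.5 * rho * A * v^3 * Cp
  v^3 = 7.7^3 = 456.533
  P = 0.5 * 1.12 * 907.92 * 456.533 * 0.253
  P = 58725.7 W

58725.7


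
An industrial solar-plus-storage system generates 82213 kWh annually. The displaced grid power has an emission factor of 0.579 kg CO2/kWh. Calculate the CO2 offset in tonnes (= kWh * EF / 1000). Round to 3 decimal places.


CO2 offset in kg = generation * emission_factor
CO2 offset = 82213 * 0.579 = 47601.33 kg
Convert to tonnes:
  CO2 offset = 47601.33 / 1000 = 47.601 tonnes

47.601


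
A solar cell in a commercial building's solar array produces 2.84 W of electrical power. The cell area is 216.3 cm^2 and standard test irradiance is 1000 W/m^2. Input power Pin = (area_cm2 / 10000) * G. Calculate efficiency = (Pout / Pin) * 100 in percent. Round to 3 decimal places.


First compute the input power:
  Pin = area_cm2 / 10000 * G = 216.3 / 10000 * 1000 = 21.63 W
Then compute efficiency:
  Efficiency = (Pout / Pin) * 100 = (2.84 / 21.63) * 100
  Efficiency = 13.130%

13.130


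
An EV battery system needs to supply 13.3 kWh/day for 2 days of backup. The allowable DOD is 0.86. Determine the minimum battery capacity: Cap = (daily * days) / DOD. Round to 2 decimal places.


Total energy needed = daily * days = 13.3 * 2 = 26.6 kWh
Account for depth of discharge:
  Cap = total_energy / DOD = 26.6 / 0.86
  Cap = 30.93 kWh

30.93


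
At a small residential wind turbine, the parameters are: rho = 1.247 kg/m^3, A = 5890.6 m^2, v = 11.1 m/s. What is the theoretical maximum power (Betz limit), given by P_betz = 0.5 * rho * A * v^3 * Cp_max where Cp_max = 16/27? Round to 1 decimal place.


The Betz coefficient Cp_max = 16/27 = 0.5926
v^3 = 11.1^3 = 1367.631
P_betz = 0.5 * rho * A * v^3 * Cp_max
P_betz = 0.5 * 1.247 * 5890.6 * 1367.631 * 0.5926
P_betz = 2976604.6 W

2976604.6


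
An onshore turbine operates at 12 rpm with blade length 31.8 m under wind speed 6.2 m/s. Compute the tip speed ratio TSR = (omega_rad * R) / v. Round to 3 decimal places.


Convert rotational speed to rad/s:
  omega = 12 * 2 * pi / 60 = 1.2566 rad/s
Compute tip speed:
  v_tip = omega * R = 1.2566 * 31.8 = 39.961 m/s
Tip speed ratio:
  TSR = v_tip / v_wind = 39.961 / 6.2 = 6.445

6.445


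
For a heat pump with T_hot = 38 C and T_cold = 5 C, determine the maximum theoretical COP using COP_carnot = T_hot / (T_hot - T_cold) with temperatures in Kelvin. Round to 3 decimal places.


Convert to Kelvin:
  T_hot = 38 + 273.15 = 311.15 K
  T_cold = 5 + 273.15 = 278.15 K
Apply Carnot COP formula:
  COP = T_hot_K / (T_hot_K - T_cold_K) = 311.15 / 33.0
  COP = 9.429

9.429


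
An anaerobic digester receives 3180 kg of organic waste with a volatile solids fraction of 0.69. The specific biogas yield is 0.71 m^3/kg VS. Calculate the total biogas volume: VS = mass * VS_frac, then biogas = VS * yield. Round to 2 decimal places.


Compute volatile solids:
  VS = mass * VS_fraction = 3180 * 0.69 = 2194.2 kg
Calculate biogas volume:
  Biogas = VS * specific_yield = 2194.2 * 0.71
  Biogas = 1557.88 m^3

1557.88


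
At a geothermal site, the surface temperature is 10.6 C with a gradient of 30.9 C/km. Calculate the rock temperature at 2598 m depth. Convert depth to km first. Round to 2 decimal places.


Convert depth to km: 2598 / 1000 = 2.598 km
Temperature increase = gradient * depth_km = 30.9 * 2.598 = 80.28 C
Temperature at depth = T_surface + delta_T = 10.6 + 80.28
T = 90.88 C

90.88


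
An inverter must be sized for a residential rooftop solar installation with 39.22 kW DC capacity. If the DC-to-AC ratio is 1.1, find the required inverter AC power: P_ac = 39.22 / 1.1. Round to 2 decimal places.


The inverter AC capacity is determined by the DC/AC ratio.
Given: P_dc = 39.22 kW, DC/AC ratio = 1.1
P_ac = P_dc / ratio = 39.22 / 1.1
P_ac = 35.65 kW

35.65


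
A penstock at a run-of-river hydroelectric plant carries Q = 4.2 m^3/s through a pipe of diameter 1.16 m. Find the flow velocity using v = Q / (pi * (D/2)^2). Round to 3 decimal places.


Compute pipe cross-sectional area:
  A = pi * (D/2)^2 = pi * (1.16/2)^2 = 1.0568 m^2
Calculate velocity:
  v = Q / A = 4.2 / 1.0568
  v = 3.974 m/s

3.974


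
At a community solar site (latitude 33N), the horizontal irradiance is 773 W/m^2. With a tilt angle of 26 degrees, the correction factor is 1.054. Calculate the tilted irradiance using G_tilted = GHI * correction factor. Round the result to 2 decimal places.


Identify the given values:
  GHI = 773 W/m^2, tilt correction factor = 1.054
Apply the formula G_tilted = GHI * factor:
  G_tilted = 773 * 1.054
  G_tilted = 814.74 W/m^2

814.74


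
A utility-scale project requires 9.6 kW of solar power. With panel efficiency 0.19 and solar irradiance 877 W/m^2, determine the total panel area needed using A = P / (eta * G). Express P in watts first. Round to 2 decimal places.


Convert target power to watts: P = 9.6 * 1000 = 9600.0 W
Compute denominator: eta * G = 0.19 * 877 = 166.63
Required area A = P / (eta * G) = 9600.0 / 166.63
A = 57.61 m^2

57.61


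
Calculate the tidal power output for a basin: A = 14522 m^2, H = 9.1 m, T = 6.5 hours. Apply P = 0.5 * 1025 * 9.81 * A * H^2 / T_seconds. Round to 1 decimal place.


Convert period to seconds: T = 6.5 * 3600 = 23400.0 s
H^2 = 9.1^2 = 82.81
P = 0.5 * rho * g * A * H^2 / T
P = 0.5 * 1025 * 9.81 * 14522 * 82.81 / 23400.0
P = 258378.4 W

258378.4


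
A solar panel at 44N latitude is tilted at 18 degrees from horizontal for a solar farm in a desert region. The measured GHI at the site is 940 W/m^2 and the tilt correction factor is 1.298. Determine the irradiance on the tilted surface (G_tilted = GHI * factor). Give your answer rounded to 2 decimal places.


Identify the given values:
  GHI = 940 W/m^2, tilt correction factor = 1.298
Apply the formula G_tilted = GHI * factor:
  G_tilted = 940 * 1.298
  G_tilted = 1220.12 W/m^2

1220.12


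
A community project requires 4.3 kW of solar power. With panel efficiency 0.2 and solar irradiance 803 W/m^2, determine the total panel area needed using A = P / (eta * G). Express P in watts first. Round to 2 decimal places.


Convert target power to watts: P = 4.3 * 1000 = 4300.0 W
Compute denominator: eta * G = 0.2 * 803 = 160.6
Required area A = P / (eta * G) = 4300.0 / 160.6
A = 26.77 m^2

26.77


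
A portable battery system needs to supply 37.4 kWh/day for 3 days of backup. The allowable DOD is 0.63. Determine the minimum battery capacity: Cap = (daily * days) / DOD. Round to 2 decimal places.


Total energy needed = daily * days = 37.4 * 3 = 112.2 kWh
Account for depth of discharge:
  Cap = total_energy / DOD = 112.2 / 0.63
  Cap = 178.10 kWh

178.10


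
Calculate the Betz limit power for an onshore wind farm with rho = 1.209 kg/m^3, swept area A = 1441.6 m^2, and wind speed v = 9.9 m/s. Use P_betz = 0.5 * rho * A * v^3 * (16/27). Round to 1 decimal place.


The Betz coefficient Cp_max = 16/27 = 0.5926
v^3 = 9.9^3 = 970.299
P_betz = 0.5 * rho * A * v^3 * Cp_max
P_betz = 0.5 * 1.209 * 1441.6 * 970.299 * 0.5926
P_betz = 501075.2 W

501075.2


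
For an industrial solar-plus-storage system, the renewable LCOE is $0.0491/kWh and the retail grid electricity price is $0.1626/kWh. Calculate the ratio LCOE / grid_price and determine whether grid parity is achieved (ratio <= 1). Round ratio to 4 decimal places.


Compare LCOE to grid price:
  LCOE = $0.0491/kWh, Grid price = $0.1626/kWh
  Ratio = LCOE / grid_price = 0.0491 / 0.1626 = 0.3020
  Grid parity achieved (ratio <= 1)? yes

0.3020


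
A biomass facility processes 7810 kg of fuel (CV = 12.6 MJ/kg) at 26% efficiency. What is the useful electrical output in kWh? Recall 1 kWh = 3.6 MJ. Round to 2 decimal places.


Total energy = mass * CV = 7810 * 12.6 = 98406.0 MJ
Useful energy = total * eta = 98406.0 * 0.26 = 25585.56 MJ
Convert to kWh: 25585.56 / 3.6
Useful energy = 7107.10 kWh

7107.10


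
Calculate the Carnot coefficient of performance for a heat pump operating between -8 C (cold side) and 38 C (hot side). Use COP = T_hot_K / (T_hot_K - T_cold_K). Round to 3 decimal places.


Convert to Kelvin:
  T_hot = 38 + 273.15 = 311.15 K
  T_cold = -8 + 273.15 = 265.15 K
Apply Carnot COP formula:
  COP = T_hot_K / (T_hot_K - T_cold_K) = 311.15 / 46.0
  COP = 6.764

6.764


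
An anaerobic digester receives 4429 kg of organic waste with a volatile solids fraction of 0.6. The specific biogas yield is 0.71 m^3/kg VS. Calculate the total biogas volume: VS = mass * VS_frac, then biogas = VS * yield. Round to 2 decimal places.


Compute volatile solids:
  VS = mass * VS_fraction = 4429 * 0.6 = 2657.4 kg
Calculate biogas volume:
  Biogas = VS * specific_yield = 2657.4 * 0.71
  Biogas = 1886.75 m^3

1886.75


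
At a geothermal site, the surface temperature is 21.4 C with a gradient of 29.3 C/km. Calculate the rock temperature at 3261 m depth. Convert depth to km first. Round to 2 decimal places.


Convert depth to km: 3261 / 1000 = 3.261 km
Temperature increase = gradient * depth_km = 29.3 * 3.261 = 95.55 C
Temperature at depth = T_surface + delta_T = 21.4 + 95.55
T = 116.95 C

116.95


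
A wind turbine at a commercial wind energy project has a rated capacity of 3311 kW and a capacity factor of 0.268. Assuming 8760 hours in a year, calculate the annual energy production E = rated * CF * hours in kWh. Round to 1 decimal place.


Annual energy = rated_kW * capacity_factor * hours_per_year
Given: P_rated = 3311 kW, CF = 0.268, hours = 8760
E = 3311 * 0.268 * 8760
E = 7773168.5 kWh

7773168.5


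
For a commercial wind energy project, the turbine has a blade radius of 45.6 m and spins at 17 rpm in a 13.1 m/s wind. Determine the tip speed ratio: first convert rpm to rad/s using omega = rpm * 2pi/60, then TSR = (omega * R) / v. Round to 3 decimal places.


Convert rotational speed to rad/s:
  omega = 17 * 2 * pi / 60 = 1.7802 rad/s
Compute tip speed:
  v_tip = omega * R = 1.7802 * 45.6 = 81.179 m/s
Tip speed ratio:
  TSR = v_tip / v_wind = 81.179 / 13.1 = 6.197

6.197


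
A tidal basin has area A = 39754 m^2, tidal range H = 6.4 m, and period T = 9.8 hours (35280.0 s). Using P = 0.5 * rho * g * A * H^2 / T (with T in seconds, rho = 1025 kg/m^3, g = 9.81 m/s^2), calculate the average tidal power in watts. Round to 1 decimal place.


Convert period to seconds: T = 9.8 * 3600 = 35280.0 s
H^2 = 6.4^2 = 40.96
P = 0.5 * rho * g * A * H^2 / T
P = 0.5 * 1025 * 9.81 * 39754 * 40.96 / 35280.0
P = 232046.5 W

232046.5


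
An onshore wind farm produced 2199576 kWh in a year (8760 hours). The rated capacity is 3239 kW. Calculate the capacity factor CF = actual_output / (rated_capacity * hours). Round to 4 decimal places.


Capacity factor = actual output / maximum possible output
Maximum possible = rated * hours = 3239 * 8760 = 28373640 kWh
CF = 2199576 / 28373640
CF = 0.0775

0.0775


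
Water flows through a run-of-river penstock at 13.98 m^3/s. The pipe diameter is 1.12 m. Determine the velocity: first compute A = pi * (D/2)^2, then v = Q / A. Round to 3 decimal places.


Compute pipe cross-sectional area:
  A = pi * (D/2)^2 = pi * (1.12/2)^2 = 0.9852 m^2
Calculate velocity:
  v = Q / A = 13.98 / 0.9852
  v = 14.190 m/s

14.190


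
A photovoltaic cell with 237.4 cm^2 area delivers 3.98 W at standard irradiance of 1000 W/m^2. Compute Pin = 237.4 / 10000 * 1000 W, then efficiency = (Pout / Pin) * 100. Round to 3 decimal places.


First compute the input power:
  Pin = area_cm2 / 10000 * G = 237.4 / 10000 * 1000 = 23.74 W
Then compute efficiency:
  Efficiency = (Pout / Pin) * 100 = (3.98 / 23.74) * 100
  Efficiency = 16.765%

16.765


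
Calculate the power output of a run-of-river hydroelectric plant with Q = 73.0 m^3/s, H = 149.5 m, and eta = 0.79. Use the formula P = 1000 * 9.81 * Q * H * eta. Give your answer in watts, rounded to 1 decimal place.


Apply the hydropower formula P = rho * g * Q * H * eta
rho * g = 1000 * 9.81 = 9810.0
P = 9810.0 * 73.0 * 149.5 * 0.79
P = 84578533.7 W

84578533.7


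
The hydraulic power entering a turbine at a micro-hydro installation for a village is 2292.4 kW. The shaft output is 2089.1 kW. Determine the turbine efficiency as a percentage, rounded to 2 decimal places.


Turbine efficiency = (output power / input power) * 100
eta = (2089.1 / 2292.4) * 100
eta = 91.13%

91.13


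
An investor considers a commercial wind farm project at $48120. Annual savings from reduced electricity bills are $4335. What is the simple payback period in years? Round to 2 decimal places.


Simple payback period = initial cost / annual savings
Payback = 48120 / 4335
Payback = 11.10 years

11.10


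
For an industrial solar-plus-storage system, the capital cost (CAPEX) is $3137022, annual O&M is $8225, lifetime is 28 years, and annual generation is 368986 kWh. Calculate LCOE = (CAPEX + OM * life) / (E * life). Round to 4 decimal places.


Total cost = CAPEX + OM * lifetime = 3137022 + 8225 * 28 = 3137022 + 230300 = 3367322
Total generation = annual * lifetime = 368986 * 28 = 10331608 kWh
LCOE = 3367322 / 10331608
LCOE = 0.3259 $/kWh

0.3259


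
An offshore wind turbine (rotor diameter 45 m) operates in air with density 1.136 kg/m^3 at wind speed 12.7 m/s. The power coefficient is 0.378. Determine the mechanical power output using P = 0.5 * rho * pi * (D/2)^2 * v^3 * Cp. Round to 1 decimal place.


Step 1 -- Compute swept area:
  A = pi * (D/2)^2 = pi * (45/2)^2 = 1590.43 m^2
Step 2 -- Apply wind power equation:
  P = 0.5 * rho * A * v^3 * Cp
  v^3 = 12.7^3 = 2048.383
  P = 0.5 * 1.136 * 1590.43 * 2048.383 * 0.378
  P = 699465.4 W

699465.4


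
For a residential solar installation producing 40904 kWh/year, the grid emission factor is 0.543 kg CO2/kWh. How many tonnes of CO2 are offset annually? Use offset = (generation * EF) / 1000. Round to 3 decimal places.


CO2 offset in kg = generation * emission_factor
CO2 offset = 40904 * 0.543 = 22210.87 kg
Convert to tonnes:
  CO2 offset = 22210.87 / 1000 = 22.211 tonnes

22.211


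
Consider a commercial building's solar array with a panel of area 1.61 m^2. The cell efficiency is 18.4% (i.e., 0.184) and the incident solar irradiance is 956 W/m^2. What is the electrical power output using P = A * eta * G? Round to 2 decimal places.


Use the solar power formula P = A * eta * G.
Given: A = 1.61 m^2, eta = 0.184, G = 956 W/m^2
P = 1.61 * 0.184 * 956
P = 283.21 W

283.21


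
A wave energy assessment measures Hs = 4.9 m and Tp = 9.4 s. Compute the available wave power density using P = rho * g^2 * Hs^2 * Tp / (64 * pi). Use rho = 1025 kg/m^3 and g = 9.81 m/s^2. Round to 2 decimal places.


Apply wave power formula:
  g^2 = 9.81^2 = 96.2361
  Hs^2 = 4.9^2 = 24.01
  Numerator = rho * g^2 * Hs^2 * Tp = 1025 * 96.2361 * 24.01 * 9.4 = 22262908.11
  Denominator = 64 * pi = 201.0619
  P = 22262908.11 / 201.0619 = 110726.62 W/m

110726.62


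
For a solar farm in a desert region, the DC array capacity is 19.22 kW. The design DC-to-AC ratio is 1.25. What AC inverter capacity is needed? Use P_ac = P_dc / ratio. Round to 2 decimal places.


The inverter AC capacity is determined by the DC/AC ratio.
Given: P_dc = 19.22 kW, DC/AC ratio = 1.25
P_ac = P_dc / ratio = 19.22 / 1.25
P_ac = 15.38 kW

15.38


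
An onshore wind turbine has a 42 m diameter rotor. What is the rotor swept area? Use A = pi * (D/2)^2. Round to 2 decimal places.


Compute the rotor radius:
  r = D / 2 = 42 / 2 = 21.0 m
Calculate swept area:
  A = pi * r^2 = pi * 21.0^2
  A = 1385.44 m^2

1385.44


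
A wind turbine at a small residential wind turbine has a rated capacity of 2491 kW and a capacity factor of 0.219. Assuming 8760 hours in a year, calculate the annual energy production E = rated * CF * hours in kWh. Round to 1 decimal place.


Annual energy = rated_kW * capacity_factor * hours_per_year
Given: P_rated = 2491 kW, CF = 0.219, hours = 8760
E = 2491 * 0.219 * 8760
E = 4778834.0 kWh

4778834.0


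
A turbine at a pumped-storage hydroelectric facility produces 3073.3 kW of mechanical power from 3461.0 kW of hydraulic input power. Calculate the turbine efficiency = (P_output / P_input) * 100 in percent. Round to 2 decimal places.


Turbine efficiency = (output power / input power) * 100
eta = (3073.3 / 3461.0) * 100
eta = 88.80%

88.80


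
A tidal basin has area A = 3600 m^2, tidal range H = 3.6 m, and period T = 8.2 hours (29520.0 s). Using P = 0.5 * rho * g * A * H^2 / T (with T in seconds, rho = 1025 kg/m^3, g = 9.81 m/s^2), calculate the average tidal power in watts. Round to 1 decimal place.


Convert period to seconds: T = 8.2 * 3600 = 29520.0 s
H^2 = 3.6^2 = 12.96
P = 0.5 * rho * g * A * H^2 / T
P = 0.5 * 1025 * 9.81 * 3600 * 12.96 / 29520.0
P = 7946.1 W

7946.1


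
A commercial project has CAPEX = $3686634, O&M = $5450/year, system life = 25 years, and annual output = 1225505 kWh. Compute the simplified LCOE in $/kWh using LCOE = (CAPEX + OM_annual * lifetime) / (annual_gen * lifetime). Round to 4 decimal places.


Total cost = CAPEX + OM * lifetime = 3686634 + 5450 * 25 = 3686634 + 136250 = 3822884
Total generation = annual * lifetime = 1225505 * 25 = 30637625 kWh
LCOE = 3822884 / 30637625
LCOE = 0.1248 $/kWh

0.1248


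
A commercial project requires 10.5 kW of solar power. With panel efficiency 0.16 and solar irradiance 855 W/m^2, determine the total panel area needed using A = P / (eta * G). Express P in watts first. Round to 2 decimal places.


Convert target power to watts: P = 10.5 * 1000 = 10500.0 W
Compute denominator: eta * G = 0.16 * 855 = 136.8
Required area A = P / (eta * G) = 10500.0 / 136.8
A = 76.75 m^2

76.75


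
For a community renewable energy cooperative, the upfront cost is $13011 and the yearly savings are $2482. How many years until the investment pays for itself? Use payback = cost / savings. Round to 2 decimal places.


Simple payback period = initial cost / annual savings
Payback = 13011 / 2482
Payback = 5.24 years

5.24


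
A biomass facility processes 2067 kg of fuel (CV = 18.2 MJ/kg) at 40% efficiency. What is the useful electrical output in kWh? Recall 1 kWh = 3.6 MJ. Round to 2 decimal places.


Total energy = mass * CV = 2067 * 18.2 = 37619.4 MJ
Useful energy = total * eta = 37619.4 * 0.4 = 15047.76 MJ
Convert to kWh: 15047.76 / 3.6
Useful energy = 4179.93 kWh

4179.93


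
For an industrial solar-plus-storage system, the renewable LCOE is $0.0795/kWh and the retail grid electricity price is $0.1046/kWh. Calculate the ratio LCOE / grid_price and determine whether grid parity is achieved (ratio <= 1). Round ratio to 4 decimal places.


Compare LCOE to grid price:
  LCOE = $0.0795/kWh, Grid price = $0.1046/kWh
  Ratio = LCOE / grid_price = 0.0795 / 0.1046 = 0.7600
  Grid parity achieved (ratio <= 1)? yes

0.7600


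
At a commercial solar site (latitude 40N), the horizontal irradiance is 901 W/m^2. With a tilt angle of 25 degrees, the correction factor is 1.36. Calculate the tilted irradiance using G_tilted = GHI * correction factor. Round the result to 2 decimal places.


Identify the given values:
  GHI = 901 W/m^2, tilt correction factor = 1.36
Apply the formula G_tilted = GHI * factor:
  G_tilted = 901 * 1.36
  G_tilted = 1225.36 W/m^2

1225.36


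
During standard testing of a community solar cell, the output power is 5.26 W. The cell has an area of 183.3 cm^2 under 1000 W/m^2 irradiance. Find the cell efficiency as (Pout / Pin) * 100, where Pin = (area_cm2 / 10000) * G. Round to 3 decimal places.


First compute the input power:
  Pin = area_cm2 / 10000 * G = 183.3 / 10000 * 1000 = 18.33 W
Then compute efficiency:
  Efficiency = (Pout / Pin) * 100 = (5.26 / 18.33) * 100
  Efficiency = 28.696%

28.696


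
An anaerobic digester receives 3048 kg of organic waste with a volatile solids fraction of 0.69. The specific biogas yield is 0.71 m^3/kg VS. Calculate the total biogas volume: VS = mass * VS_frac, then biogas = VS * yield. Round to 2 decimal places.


Compute volatile solids:
  VS = mass * VS_fraction = 3048 * 0.69 = 2103.12 kg
Calculate biogas volume:
  Biogas = VS * specific_yield = 2103.12 * 0.71
  Biogas = 1493.22 m^3

1493.22


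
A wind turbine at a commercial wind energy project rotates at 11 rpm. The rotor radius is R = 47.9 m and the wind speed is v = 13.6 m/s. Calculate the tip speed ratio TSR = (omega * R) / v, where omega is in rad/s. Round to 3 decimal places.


Convert rotational speed to rad/s:
  omega = 11 * 2 * pi / 60 = 1.1519 rad/s
Compute tip speed:
  v_tip = omega * R = 1.1519 * 47.9 = 55.177 m/s
Tip speed ratio:
  TSR = v_tip / v_wind = 55.177 / 13.6 = 4.057

4.057


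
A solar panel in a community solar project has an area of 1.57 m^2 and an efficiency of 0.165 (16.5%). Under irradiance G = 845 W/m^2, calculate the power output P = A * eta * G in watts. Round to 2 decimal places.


Use the solar power formula P = A * eta * G.
Given: A = 1.57 m^2, eta = 0.165, G = 845 W/m^2
P = 1.57 * 0.165 * 845
P = 218.90 W

218.90


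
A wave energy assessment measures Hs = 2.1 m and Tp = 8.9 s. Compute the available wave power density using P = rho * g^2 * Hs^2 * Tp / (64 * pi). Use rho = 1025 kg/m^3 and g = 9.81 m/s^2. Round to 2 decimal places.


Apply wave power formula:
  g^2 = 9.81^2 = 96.2361
  Hs^2 = 2.1^2 = 4.41
  Numerator = rho * g^2 * Hs^2 * Tp = 1025 * 96.2361 * 4.41 * 8.9 = 3871599.96
  Denominator = 64 * pi = 201.0619
  P = 3871599.96 / 201.0619 = 19255.76 W/m

19255.76


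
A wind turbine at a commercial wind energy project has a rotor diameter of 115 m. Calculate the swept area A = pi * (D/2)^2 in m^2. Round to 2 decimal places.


Compute the rotor radius:
  r = D / 2 = 115 / 2 = 57.5 m
Calculate swept area:
  A = pi * r^2 = pi * 57.5^2
  A = 10386.89 m^2

10386.89


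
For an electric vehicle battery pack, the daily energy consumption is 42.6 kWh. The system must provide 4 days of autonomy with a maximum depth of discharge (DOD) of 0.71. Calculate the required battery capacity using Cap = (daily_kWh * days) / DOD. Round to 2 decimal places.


Total energy needed = daily * days = 42.6 * 4 = 170.4 kWh
Account for depth of discharge:
  Cap = total_energy / DOD = 170.4 / 0.71
  Cap = 240.00 kWh

240.00


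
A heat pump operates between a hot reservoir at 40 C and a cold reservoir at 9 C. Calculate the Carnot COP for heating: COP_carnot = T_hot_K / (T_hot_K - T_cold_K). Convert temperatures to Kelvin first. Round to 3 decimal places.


Convert to Kelvin:
  T_hot = 40 + 273.15 = 313.15 K
  T_cold = 9 + 273.15 = 282.15 K
Apply Carnot COP formula:
  COP = T_hot_K / (T_hot_K - T_cold_K) = 313.15 / 31.0
  COP = 10.102

10.102
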